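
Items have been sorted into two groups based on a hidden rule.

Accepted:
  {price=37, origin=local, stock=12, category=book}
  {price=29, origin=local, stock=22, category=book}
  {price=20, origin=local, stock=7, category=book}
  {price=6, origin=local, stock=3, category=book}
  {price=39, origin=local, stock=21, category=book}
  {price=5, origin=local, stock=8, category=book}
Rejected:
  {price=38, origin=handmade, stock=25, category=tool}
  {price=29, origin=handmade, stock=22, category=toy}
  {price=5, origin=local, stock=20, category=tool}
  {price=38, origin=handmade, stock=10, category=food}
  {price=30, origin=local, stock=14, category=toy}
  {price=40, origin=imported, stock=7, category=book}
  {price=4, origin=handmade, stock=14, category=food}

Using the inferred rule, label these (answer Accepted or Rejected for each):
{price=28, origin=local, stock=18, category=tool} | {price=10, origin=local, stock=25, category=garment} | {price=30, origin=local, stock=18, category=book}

The simplest hypothesis consistent with all the labels is: origin is local AND category is book.
{price=28, origin=local, stock=18, category=tool}: origin is local, category is tool — lacks this property, so Rejected.
{price=10, origin=local, stock=25, category=garment}: origin is local, category is garment — lacks this property, so Rejected.
{price=30, origin=local, stock=18, category=book}: origin is local, category is book — checks out, so Accepted.

Rejected, Rejected, Accepted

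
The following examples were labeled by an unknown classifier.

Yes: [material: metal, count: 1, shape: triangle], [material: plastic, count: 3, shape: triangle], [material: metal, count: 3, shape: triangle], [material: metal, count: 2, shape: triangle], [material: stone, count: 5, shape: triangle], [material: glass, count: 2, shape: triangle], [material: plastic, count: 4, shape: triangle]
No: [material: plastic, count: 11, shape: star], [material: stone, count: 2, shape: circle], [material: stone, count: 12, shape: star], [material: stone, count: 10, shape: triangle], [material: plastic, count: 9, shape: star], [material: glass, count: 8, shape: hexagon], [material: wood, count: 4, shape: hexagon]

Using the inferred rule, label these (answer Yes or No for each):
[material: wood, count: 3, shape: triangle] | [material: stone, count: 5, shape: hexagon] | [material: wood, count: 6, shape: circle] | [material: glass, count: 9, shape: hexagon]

'Yes' ⟺ shape is triangle AND count ≤ 5.
[material: wood, count: 3, shape: triangle]: Yes (shape is triangle, count = 3).
[material: stone, count: 5, shape: hexagon]: No (shape is hexagon, count = 5).
[material: wood, count: 6, shape: circle]: No (shape is circle, count = 6).
[material: glass, count: 9, shape: hexagon]: No (shape is hexagon, count = 9).

Yes, No, No, No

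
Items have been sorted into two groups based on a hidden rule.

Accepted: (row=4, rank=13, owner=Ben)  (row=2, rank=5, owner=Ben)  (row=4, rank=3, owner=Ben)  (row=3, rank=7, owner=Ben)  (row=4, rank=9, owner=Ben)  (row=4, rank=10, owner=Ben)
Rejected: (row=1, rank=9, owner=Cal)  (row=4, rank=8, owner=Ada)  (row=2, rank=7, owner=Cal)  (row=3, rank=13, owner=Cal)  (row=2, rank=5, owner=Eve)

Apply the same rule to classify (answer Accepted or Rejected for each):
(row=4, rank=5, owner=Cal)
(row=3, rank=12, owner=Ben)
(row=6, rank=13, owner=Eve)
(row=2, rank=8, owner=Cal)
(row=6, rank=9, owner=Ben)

Rejected, Accepted, Rejected, Rejected, Accepted

One predicate separates the groups cleanly: owner is Ben.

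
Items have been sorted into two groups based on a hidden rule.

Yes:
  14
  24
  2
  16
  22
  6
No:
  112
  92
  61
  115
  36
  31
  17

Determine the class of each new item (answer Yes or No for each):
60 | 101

No, No

Every 'Yes' example satisfies: even AND at most 24. None of the 'No' examples do.
60 → 60 is even, 60 > 24 → No.
101 → 101 is odd, 101 > 24 → No.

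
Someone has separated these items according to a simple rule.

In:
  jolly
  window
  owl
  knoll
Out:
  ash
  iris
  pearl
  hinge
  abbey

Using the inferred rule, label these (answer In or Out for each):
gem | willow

The simplest hypothesis consistent with all the labels is: contains 'o'.
gem → no 'o' → Out. willow → has 'o' → In.

Out, In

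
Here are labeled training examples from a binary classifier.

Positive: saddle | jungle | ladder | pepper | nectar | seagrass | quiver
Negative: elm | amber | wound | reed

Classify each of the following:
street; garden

All 'Positive' examples share one property — length ≥ 6 — and every 'Negative' example lacks it.
street: length 6 — satisfies this, so Positive.
garden: length 6 — satisfies this, so Positive.

Positive, Positive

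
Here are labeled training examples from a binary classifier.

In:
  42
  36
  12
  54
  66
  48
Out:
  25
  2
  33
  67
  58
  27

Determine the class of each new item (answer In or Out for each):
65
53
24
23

One predicate separates the groups cleanly: multiple of 6.
Out: 65, since 65 = 6·10 + 5.
Out: 53, since 53 = 6·8 + 5.
In: 24, since 24 = 6·4.
Out: 23, since 23 = 6·3 + 5.

Out, Out, In, Out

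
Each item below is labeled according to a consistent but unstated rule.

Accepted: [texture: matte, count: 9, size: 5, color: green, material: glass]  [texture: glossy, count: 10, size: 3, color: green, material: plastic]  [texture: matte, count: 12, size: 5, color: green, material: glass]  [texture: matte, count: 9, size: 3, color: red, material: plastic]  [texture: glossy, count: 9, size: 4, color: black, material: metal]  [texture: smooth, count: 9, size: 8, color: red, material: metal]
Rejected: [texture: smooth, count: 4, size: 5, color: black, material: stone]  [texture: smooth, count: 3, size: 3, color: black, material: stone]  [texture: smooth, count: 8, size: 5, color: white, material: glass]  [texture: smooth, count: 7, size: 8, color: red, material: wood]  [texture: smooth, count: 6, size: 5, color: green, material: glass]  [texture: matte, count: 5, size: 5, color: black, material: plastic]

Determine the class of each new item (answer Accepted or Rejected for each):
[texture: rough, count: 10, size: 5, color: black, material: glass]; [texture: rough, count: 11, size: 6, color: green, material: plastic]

The classifier is using: count ≥ 9.
[texture: rough, count: 10, size: 5, color: black, material: glass]: Accepted (count = 10).
[texture: rough, count: 11, size: 6, color: green, material: plastic]: Accepted (count = 11).

Accepted, Accepted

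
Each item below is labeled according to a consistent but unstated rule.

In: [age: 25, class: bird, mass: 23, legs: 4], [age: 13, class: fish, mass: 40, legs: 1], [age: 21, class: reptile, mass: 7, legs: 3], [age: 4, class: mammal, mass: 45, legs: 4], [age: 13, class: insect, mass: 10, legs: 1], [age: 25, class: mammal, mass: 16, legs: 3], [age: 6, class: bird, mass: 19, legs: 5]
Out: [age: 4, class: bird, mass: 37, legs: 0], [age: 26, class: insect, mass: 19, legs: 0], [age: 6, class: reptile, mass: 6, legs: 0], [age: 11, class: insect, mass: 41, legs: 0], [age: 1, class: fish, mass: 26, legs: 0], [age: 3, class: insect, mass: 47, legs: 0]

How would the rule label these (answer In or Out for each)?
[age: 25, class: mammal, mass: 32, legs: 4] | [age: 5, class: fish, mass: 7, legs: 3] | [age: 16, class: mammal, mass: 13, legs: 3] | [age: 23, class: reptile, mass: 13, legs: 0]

The classifier is using: legs ≥ 1.
[age: 25, class: mammal, mass: 32, legs: 4]: legs = 4 — has this property, so In. [age: 5, class: fish, mass: 7, legs: 3]: legs = 3 — has this property, so In. [age: 16, class: mammal, mass: 13, legs: 3]: legs = 3 — has this property, so In. [age: 23, class: reptile, mass: 13, legs: 0]: legs = 0 — fails this test, so Out.

In, In, In, Out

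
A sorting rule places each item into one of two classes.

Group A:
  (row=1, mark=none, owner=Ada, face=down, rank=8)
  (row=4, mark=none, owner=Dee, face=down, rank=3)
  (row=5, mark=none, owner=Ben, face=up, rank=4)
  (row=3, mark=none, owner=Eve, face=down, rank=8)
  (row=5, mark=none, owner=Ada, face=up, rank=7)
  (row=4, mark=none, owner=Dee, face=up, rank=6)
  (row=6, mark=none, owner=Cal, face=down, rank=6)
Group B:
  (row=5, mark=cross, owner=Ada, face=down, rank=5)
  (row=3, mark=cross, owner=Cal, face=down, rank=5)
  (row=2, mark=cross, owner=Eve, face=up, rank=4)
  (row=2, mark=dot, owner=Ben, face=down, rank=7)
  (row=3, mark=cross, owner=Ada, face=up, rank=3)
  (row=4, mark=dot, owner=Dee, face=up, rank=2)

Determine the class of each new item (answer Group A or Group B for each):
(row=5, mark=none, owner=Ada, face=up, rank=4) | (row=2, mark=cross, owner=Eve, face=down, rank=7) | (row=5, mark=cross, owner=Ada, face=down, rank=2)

Group A, Group B, Group B

Checking candidate rules against both groups, what survives is: mark is none.
(row=5, mark=none, owner=Ada, face=up, rank=4): mark is none, checks out → Group A.
(row=2, mark=cross, owner=Eve, face=down, rank=7): mark is cross, does not fit → Group B.
(row=5, mark=cross, owner=Ada, face=down, rank=2): mark is cross, does not fit → Group B.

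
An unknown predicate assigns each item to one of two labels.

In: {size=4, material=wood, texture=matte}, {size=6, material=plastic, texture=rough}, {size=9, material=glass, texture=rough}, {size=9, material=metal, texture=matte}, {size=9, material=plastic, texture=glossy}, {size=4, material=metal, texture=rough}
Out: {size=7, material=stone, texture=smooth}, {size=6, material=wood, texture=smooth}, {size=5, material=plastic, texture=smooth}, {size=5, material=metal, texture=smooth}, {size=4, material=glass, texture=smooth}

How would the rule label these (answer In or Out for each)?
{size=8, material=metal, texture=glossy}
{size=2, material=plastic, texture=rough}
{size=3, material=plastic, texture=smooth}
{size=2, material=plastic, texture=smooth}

Every 'In' example satisfies: texture is not smooth. None of the 'Out' examples do.
{size=8, material=metal, texture=glossy}: texture is glossy — satisfies this, so In.
{size=2, material=plastic, texture=rough}: texture is rough — satisfies this, so In.
{size=3, material=plastic, texture=smooth}: texture is smooth — doesn't qualify, so Out.
{size=2, material=plastic, texture=smooth}: texture is smooth — doesn't qualify, so Out.

In, In, Out, Out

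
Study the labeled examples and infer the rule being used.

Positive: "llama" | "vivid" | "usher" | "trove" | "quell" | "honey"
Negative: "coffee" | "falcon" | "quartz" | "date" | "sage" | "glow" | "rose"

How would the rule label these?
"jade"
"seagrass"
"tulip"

Negative, Negative, Positive

All 'Positive' examples share one property — odd length — and every 'Negative' example lacks it.
"jade": length 4 — does not pass, so Negative. "seagrass": length 8 — does not pass, so Negative. "tulip": length 5 — satisfies this, so Positive.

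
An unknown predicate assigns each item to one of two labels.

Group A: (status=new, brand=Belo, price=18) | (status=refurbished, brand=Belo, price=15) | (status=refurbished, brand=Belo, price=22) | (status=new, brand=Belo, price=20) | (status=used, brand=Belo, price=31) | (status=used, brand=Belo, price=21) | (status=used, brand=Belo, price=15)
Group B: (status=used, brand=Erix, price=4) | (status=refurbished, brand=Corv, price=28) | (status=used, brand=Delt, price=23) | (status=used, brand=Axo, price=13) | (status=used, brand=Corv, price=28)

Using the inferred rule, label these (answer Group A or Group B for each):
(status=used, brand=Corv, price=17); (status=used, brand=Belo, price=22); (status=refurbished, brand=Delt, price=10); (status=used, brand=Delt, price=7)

Looking at the examples, the only property every 'Group A' case has and every 'Group B' case lacks is: brand is Belo.
(status=used, brand=Corv, price=17): brand is Corv, doesn't match → Group B.
(status=used, brand=Belo, price=22): brand is Belo, qualifies → Group A.
(status=refurbished, brand=Delt, price=10): brand is Delt, doesn't match → Group B.
(status=used, brand=Delt, price=7): brand is Delt, doesn't match → Group B.

Group B, Group A, Group B, Group B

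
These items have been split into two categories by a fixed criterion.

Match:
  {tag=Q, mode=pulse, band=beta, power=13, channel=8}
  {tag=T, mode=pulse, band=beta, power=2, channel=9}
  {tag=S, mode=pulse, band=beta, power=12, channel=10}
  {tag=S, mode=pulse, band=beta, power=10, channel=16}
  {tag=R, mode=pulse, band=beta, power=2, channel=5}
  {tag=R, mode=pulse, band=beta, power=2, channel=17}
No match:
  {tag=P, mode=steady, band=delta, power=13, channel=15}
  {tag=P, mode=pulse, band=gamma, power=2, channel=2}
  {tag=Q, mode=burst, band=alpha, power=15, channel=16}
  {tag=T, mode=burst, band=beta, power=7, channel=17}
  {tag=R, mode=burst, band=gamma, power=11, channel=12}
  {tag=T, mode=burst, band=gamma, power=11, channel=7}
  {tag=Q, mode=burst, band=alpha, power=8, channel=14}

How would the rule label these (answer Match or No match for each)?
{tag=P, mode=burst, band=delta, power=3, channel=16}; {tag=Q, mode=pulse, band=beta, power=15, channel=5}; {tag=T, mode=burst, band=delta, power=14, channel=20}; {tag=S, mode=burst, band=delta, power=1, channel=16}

Every 'Match' example satisfies: mode is pulse AND band is beta. None of the 'No match' examples do.
{tag=P, mode=burst, band=delta, power=3, channel=16} — mode is burst, band is delta, hence No match.
{tag=Q, mode=pulse, band=beta, power=15, channel=5} — mode is pulse, band is beta, hence Match.
{tag=T, mode=burst, band=delta, power=14, channel=20} — mode is burst, band is delta, hence No match.
{tag=S, mode=burst, band=delta, power=1, channel=16} — mode is burst, band is delta, hence No match.

No match, Match, No match, No match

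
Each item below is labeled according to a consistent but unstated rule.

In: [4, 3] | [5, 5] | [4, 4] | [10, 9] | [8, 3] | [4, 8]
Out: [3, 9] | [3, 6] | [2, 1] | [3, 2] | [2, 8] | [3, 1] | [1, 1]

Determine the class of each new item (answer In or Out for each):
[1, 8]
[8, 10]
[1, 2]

Out, In, Out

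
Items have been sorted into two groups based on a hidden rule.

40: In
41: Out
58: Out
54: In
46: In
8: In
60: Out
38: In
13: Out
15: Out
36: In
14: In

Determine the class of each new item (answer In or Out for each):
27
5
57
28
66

Out, Out, Out, In, Out

The pattern is that an item is 'In' exactly when: even AND at most 54.
Out: 27, since 27 is odd, 27 ≤ 54.
Out: 5, since 5 is odd, 5 ≤ 54.
Out: 57, since 57 is odd, 57 > 54.
In: 28, since 28 is even, 28 ≤ 54.
Out: 66, since 66 is even, 66 > 54.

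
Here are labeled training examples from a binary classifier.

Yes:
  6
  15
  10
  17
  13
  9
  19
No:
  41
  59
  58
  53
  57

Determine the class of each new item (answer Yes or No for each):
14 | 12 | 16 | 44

A rule that fits every label: at most 19 — true of each 'Yes' example, false of each 'No' one.
14: 14 ≤ 19, has this property → Yes. 12: 12 ≤ 19, has this property → Yes. 16: 16 ≤ 19, has this property → Yes. 44: 44 > 19, lacks this property → No.

Yes, Yes, Yes, No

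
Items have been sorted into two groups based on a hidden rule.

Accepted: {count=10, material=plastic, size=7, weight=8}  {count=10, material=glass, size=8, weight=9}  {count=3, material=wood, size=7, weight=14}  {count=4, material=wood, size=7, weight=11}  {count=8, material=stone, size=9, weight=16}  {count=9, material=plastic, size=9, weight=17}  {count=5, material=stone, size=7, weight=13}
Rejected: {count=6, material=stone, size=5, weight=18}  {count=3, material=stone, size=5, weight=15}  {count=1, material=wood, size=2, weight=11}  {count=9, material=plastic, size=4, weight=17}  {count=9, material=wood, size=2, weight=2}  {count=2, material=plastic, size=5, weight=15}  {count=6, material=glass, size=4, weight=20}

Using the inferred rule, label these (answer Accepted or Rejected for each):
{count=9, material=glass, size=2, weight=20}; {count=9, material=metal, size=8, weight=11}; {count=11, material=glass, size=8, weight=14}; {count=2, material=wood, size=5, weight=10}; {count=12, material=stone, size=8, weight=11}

Rejected, Accepted, Accepted, Rejected, Accepted

The common property of the 'Accepted' items is: size ≥ 7. No 'Rejected' item has it.
{count=9, material=glass, size=2, weight=20}: size = 2 — fails the rule, so Rejected.
{count=9, material=metal, size=8, weight=11}: size = 8 — checks out, so Accepted.
{count=11, material=glass, size=8, weight=14}: size = 8 — checks out, so Accepted.
{count=2, material=wood, size=5, weight=10}: size = 5 — fails the rule, so Rejected.
{count=12, material=stone, size=8, weight=11}: size = 8 — checks out, so Accepted.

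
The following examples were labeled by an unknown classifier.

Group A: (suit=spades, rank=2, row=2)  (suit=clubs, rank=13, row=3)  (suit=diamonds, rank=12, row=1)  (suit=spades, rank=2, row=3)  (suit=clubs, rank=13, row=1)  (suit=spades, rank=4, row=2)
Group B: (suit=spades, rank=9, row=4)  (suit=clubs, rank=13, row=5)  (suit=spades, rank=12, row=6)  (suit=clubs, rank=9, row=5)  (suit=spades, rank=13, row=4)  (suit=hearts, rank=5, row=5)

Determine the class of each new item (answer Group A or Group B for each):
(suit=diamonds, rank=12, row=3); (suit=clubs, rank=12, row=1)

Group A, Group A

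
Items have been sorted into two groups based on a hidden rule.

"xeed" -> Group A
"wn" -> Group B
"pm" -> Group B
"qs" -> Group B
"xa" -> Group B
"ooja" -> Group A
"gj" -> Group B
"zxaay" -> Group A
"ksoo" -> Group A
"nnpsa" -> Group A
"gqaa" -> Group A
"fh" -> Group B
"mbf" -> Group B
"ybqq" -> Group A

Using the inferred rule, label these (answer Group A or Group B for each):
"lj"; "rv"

The distinguishing property — has a double letter — holds for all the 'Group A' cases and none of the 'Group B' cases.

Group B, Group B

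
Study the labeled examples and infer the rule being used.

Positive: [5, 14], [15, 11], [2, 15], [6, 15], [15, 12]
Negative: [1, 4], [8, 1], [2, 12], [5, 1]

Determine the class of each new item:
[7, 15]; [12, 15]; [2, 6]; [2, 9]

The rule appears to be: sum ≥ 17.

Positive, Positive, Negative, Negative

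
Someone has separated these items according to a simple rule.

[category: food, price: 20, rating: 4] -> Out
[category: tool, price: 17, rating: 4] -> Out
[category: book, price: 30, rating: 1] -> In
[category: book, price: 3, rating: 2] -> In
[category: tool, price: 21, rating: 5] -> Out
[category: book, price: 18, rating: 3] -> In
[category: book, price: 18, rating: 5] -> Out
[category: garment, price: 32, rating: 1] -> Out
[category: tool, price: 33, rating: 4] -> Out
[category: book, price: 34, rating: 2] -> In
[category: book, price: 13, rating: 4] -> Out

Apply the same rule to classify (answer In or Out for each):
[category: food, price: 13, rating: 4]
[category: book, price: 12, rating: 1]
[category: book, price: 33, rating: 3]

'In' ⟺ category is book AND rating ≤ 3.
[category: food, price: 13, rating: 4]: Out (category is food, rating = 4).
[category: book, price: 12, rating: 1]: In (category is book, rating = 1).
[category: book, price: 33, rating: 3]: In (category is book, rating = 3).

Out, In, In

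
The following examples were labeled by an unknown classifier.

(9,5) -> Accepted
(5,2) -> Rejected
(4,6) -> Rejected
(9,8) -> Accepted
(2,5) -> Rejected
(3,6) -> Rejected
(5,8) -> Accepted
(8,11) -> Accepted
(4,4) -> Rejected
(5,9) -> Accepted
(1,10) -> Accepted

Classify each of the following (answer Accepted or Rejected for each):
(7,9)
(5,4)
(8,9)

The simplest hypothesis consistent with all the labels is: sum ≥ 11.
(7,9): Accepted (7+9 = 16).
(5,4): Rejected (5+4 = 9).
(8,9): Accepted (8+9 = 17).

Accepted, Rejected, Accepted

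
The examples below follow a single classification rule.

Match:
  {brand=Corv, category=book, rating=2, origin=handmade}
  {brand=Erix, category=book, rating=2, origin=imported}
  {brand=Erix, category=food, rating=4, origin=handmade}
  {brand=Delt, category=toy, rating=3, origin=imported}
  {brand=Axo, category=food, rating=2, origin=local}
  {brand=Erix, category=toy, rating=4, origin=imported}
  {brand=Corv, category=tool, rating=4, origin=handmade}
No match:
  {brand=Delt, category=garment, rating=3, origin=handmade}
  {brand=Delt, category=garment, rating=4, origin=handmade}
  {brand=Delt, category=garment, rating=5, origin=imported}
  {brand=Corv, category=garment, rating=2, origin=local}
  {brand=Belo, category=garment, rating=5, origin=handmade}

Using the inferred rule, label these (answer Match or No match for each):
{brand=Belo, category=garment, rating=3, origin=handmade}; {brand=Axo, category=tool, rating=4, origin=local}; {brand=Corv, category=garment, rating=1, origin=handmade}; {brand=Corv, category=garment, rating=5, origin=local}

No match, Match, No match, No match

A rule that fits every label: category is not garment — true of each 'Match' example, false of each 'No match' one.
{brand=Belo, category=garment, rating=3, origin=handmade}: category is garment — does not satisfy this, so No match.
{brand=Axo, category=tool, rating=4, origin=local}: category is tool — meets the rule, so Match.
{brand=Corv, category=garment, rating=1, origin=handmade}: category is garment — does not satisfy this, so No match.
{brand=Corv, category=garment, rating=5, origin=local}: category is garment — does not satisfy this, so No match.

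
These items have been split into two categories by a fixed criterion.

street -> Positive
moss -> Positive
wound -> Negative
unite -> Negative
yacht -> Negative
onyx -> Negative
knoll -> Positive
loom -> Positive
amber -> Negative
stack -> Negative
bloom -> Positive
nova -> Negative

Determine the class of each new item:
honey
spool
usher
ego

The pattern is that an item is 'Positive' exactly when: has a double letter.

Negative, Positive, Negative, Negative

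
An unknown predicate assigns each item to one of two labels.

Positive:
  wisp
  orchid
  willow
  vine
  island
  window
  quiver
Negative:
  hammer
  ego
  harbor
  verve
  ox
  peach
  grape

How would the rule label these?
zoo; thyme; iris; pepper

A rule that fits every label: contains 'i' — true of each 'Positive' example, false of each 'Negative' one.
zoo — no 'i', hence Negative.
thyme — no 'i', hence Negative.
iris — has 'i', hence Positive.
pepper — no 'i', hence Negative.

Negative, Negative, Positive, Negative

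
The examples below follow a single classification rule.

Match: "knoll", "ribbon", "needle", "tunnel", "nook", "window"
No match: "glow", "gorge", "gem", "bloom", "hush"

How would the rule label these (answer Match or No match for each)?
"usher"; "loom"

'Match' ⟺ contains 'n'.
No match: "usher", since no 'n'.
No match: "loom", since no 'n'.

No match, No match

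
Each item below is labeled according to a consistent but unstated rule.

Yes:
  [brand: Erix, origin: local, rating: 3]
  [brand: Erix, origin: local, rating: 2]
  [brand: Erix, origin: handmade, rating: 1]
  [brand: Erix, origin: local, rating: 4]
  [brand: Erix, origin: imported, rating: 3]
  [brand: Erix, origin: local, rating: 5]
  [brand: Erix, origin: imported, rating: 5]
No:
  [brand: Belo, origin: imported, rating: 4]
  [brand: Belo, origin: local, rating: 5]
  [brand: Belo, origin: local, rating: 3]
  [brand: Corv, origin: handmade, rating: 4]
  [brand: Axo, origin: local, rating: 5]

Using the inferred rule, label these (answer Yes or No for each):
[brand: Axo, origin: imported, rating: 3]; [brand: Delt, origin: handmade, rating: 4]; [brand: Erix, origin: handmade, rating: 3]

The rule appears to be: brand is Erix.
[brand: Axo, origin: imported, rating: 3]: brand is Axo — does not satisfy this, so No. [brand: Delt, origin: handmade, rating: 4]: brand is Delt — does not satisfy this, so No. [brand: Erix, origin: handmade, rating: 3]: brand is Erix — checks out, so Yes.

No, No, Yes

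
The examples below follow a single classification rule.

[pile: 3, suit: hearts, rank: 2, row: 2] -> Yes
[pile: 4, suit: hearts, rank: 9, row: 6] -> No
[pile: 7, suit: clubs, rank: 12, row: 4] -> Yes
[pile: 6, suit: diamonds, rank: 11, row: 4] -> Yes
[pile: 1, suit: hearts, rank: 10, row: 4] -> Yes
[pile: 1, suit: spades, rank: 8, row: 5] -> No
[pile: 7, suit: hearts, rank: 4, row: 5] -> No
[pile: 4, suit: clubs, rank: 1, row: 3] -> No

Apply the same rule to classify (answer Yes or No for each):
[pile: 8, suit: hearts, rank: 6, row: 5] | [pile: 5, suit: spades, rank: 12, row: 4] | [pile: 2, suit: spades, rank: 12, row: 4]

'Yes' ⟺ row ≤ 4 AND rank ≥ 2.
[pile: 8, suit: hearts, rank: 6, row: 5] → row = 5, rank = 6 → No. [pile: 5, suit: spades, rank: 12, row: 4] → row = 4, rank = 12 → Yes. [pile: 2, suit: spades, rank: 12, row: 4] → row = 4, rank = 12 → Yes.

No, Yes, Yes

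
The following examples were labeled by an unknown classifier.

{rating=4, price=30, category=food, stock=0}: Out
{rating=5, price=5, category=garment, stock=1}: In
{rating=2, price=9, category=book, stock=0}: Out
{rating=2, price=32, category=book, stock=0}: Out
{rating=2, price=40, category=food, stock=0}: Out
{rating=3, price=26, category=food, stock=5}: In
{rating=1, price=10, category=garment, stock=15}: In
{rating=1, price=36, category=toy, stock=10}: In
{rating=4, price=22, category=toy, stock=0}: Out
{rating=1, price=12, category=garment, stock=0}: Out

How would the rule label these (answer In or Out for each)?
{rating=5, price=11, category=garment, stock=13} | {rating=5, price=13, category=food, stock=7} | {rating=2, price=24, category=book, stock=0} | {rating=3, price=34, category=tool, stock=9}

In, In, Out, In

Every 'In' example satisfies: stock ≥ 1. None of the 'Out' examples do.
In: {rating=5, price=11, category=garment, stock=13}, since stock = 13.
In: {rating=5, price=13, category=food, stock=7}, since stock = 7.
Out: {rating=2, price=24, category=book, stock=0}, since stock = 0.
In: {rating=3, price=34, category=tool, stock=9}, since stock = 9.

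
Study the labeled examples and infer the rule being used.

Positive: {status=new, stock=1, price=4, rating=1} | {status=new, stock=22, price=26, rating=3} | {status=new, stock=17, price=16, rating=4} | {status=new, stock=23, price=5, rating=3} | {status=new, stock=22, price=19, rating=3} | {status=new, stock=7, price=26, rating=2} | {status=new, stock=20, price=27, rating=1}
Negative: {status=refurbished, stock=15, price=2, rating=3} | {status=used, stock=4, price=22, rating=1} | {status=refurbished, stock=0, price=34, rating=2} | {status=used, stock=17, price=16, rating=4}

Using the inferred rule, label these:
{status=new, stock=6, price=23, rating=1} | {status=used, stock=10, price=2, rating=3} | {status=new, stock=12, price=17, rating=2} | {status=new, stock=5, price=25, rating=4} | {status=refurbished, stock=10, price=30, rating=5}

The rule appears to be: status is new.
{status=new, stock=6, price=23, rating=1} → status is new → Positive.
{status=used, stock=10, price=2, rating=3} → status is used → Negative.
{status=new, stock=12, price=17, rating=2} → status is new → Positive.
{status=new, stock=5, price=25, rating=4} → status is new → Positive.
{status=refurbished, stock=10, price=30, rating=5} → status is refurbished → Negative.

Positive, Negative, Positive, Positive, Negative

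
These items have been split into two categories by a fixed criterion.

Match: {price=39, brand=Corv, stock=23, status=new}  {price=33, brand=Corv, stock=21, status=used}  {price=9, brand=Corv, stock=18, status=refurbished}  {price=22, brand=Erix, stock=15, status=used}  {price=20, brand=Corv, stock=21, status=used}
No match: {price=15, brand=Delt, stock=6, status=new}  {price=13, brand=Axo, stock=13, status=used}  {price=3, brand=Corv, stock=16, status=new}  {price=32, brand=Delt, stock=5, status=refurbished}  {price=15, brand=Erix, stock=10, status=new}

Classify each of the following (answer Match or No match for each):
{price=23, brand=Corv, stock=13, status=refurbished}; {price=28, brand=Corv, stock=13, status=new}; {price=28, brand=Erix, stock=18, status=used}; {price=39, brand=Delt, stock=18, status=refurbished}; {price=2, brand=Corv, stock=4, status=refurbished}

No match, No match, Match, Match, No match

Every 'Match' example satisfies: stock ≥ 15 AND price ≥ 9. None of the 'No match' examples do.
{price=23, brand=Corv, stock=13, status=refurbished}: stock = 13, price = 23, fails the rule → No match.
{price=28, brand=Corv, stock=13, status=new}: stock = 13, price = 28, fails the rule → No match.
{price=28, brand=Erix, stock=18, status=used}: stock = 18, price = 28, passes → Match.
{price=39, brand=Delt, stock=18, status=refurbished}: stock = 18, price = 39, passes → Match.
{price=2, brand=Corv, stock=4, status=refurbished}: stock = 4, price = 2, fails the rule → No match.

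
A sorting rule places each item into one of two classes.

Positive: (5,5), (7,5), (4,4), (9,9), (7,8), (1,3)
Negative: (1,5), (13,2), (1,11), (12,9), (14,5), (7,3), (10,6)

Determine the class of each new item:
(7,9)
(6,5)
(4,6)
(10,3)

Positive, Positive, Positive, Negative

The pattern is that an item is 'Positive' exactly when: |first − second| ≤ 2.
Positive: (7,9), since |7−9| = 2.
Positive: (6,5), since |6−5| = 1.
Positive: (4,6), since |4−6| = 2.
Negative: (10,3), since |10−3| = 7.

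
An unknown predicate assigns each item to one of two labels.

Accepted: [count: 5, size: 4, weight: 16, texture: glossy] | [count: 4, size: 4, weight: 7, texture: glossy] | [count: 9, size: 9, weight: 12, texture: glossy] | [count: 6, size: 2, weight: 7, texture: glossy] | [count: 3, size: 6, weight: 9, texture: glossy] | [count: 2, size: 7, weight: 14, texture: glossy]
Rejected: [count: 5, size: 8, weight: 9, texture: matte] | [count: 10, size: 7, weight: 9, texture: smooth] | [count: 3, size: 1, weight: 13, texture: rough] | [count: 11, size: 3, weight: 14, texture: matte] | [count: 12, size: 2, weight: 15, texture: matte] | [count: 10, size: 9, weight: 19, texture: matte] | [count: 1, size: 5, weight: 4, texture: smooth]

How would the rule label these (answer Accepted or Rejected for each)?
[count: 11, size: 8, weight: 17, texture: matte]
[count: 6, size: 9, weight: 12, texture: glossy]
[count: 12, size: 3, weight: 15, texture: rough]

Rejected, Accepted, Rejected

One predicate separates the groups cleanly: texture is glossy.
[count: 11, size: 8, weight: 17, texture: matte]: texture is matte — lacks this property, so Rejected. [count: 6, size: 9, weight: 12, texture: glossy]: texture is glossy — fits, so Accepted. [count: 12, size: 3, weight: 15, texture: rough]: texture is rough — lacks this property, so Rejected.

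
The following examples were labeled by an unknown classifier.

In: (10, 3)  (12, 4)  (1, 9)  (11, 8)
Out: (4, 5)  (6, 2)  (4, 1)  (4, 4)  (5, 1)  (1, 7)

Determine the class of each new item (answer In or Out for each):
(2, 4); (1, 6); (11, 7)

Rule: sum ≥ 10. This holds for each 'In' example and fails for each 'Out' one.
(2, 4): 2+4 = 6 — does not pass, so Out.
(1, 6): 1+6 = 7 — does not pass, so Out.
(11, 7): 11+7 = 18 — passes, so In.

Out, Out, In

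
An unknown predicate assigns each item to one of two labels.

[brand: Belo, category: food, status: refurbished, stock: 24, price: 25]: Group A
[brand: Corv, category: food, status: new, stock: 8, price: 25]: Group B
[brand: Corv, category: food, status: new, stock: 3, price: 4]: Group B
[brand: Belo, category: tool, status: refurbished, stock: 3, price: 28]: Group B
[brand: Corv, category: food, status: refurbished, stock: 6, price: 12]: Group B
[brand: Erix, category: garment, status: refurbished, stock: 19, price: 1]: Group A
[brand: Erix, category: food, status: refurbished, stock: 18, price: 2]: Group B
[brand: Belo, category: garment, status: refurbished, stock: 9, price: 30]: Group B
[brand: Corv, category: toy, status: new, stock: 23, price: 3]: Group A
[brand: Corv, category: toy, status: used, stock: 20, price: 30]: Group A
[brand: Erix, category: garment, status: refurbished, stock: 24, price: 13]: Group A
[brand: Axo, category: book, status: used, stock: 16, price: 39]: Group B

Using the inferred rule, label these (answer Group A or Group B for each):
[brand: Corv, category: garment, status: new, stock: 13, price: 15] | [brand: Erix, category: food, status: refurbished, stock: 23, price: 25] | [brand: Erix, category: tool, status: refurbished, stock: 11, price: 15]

Group B, Group A, Group B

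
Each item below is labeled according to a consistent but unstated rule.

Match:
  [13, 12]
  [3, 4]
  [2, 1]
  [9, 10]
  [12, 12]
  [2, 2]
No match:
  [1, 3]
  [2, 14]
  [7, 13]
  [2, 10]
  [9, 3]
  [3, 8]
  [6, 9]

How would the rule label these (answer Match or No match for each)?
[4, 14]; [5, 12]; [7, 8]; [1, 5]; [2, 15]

The distinguishing property — |first − second| ≤ 1 — holds for all the 'Match' cases and none of the 'No match' cases.
[4, 14] — |4−14| = 10, hence No match.
[5, 12] — |5−12| = 7, hence No match.
[7, 8] — |7−8| = 1, hence Match.
[1, 5] — |1−5| = 4, hence No match.
[2, 15] — |2−15| = 13, hence No match.

No match, No match, Match, No match, No match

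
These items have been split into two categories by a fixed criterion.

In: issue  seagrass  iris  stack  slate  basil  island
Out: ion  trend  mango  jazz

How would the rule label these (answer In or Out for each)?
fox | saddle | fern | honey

Out, In, Out, Out

A rule that fits every label: contains 's' — true of each 'In' example, false of each 'Out' one.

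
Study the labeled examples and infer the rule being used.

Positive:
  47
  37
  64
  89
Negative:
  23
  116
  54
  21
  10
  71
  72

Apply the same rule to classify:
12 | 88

The distinguishing property — digit sum ≥ 10 — holds for all the 'Positive' cases and none of the 'Negative' cases.

Negative, Positive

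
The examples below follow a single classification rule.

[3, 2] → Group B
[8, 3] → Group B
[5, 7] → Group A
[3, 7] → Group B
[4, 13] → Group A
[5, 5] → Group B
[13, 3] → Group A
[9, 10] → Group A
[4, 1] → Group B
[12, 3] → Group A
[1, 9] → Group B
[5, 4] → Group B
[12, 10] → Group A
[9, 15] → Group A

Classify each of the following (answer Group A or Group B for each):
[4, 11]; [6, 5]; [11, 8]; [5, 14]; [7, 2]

Group A, Group B, Group A, Group A, Group B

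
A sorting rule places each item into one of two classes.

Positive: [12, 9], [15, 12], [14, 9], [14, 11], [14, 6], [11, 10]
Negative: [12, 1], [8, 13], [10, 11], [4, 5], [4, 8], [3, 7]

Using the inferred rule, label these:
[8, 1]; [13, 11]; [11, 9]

The distinguishing property — first > second AND sum ≥ 20 — holds for all the 'Positive' cases and none of the 'Negative' cases.
[8, 1] → 8 > 1, 8+1 = 9 → Negative. [13, 11] → 13 > 11, 13+11 = 24 → Positive. [11, 9] → 11 > 9, 11+9 = 20 → Positive.

Negative, Positive, Positive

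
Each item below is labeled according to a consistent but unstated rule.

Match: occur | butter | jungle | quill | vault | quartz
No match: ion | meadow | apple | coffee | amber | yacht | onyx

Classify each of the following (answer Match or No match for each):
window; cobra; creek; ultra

A rule that fits every label: contains 'u' — true of each 'Match' example, false of each 'No match' one.
window: No match (no 'u').
cobra: No match (no 'u').
creek: No match (no 'u').
ultra: Match (has 'u').

No match, No match, No match, Match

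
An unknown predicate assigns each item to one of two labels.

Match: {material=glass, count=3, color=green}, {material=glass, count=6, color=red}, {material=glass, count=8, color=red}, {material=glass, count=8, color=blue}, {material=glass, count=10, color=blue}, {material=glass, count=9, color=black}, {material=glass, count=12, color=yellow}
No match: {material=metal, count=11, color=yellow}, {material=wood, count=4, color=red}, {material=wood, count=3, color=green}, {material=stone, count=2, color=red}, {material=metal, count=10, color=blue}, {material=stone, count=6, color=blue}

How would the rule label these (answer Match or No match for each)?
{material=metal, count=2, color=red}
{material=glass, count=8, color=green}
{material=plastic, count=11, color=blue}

Checking candidate rules against both groups, what survives is: material is glass.
No match: {material=metal, count=2, color=red}, since material is metal.
Match: {material=glass, count=8, color=green}, since material is glass.
No match: {material=plastic, count=11, color=blue}, since material is plastic.

No match, Match, No match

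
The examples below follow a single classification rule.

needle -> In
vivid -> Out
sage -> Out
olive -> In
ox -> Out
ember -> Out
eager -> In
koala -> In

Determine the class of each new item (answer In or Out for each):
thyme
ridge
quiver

The rule appears to be: has ≥ 3 vowels.
Out: thyme, since 1 vowel. Out: ridge, since 2 vowels. In: quiver, since 3 vowels.

Out, Out, In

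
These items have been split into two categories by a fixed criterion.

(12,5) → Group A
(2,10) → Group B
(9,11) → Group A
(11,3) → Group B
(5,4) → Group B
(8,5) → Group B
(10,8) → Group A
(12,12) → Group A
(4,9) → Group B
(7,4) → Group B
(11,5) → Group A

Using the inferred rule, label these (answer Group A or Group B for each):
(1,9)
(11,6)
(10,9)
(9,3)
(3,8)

Group B, Group A, Group A, Group B, Group B

Rule: sum ≥ 16. This holds for each 'Group A' example and fails for each 'Group B' one.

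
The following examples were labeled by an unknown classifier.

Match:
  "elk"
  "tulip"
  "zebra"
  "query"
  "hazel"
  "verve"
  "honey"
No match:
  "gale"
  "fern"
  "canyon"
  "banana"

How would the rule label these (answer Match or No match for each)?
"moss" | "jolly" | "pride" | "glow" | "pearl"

No match, Match, Match, No match, Match

A rule that fits every label: odd length — true of each 'Match' example, false of each 'No match' one.
"moss" — length 4, hence No match.
"jolly" — length 5, hence Match.
"pride" — length 5, hence Match.
"glow" — length 4, hence No match.
"pearl" — length 5, hence Match.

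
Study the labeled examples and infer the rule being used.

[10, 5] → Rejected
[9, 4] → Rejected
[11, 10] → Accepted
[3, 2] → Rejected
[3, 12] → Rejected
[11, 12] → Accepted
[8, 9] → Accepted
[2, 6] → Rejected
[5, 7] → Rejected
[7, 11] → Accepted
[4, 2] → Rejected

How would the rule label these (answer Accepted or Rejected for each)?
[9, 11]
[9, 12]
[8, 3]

A rule that fits every label: sum ≥ 17 — true of each 'Accepted' example, false of each 'Rejected' one.
[9, 11]: 9+11 = 20, passes → Accepted.
[9, 12]: 9+12 = 21, passes → Accepted.
[8, 3]: 8+3 = 11, does not pass → Rejected.

Accepted, Accepted, Rejected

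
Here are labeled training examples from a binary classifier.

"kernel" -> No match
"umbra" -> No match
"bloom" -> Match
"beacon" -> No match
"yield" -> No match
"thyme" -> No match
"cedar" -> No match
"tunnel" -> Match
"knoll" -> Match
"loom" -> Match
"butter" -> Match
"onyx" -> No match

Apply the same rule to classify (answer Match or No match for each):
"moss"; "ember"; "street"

The common property of the 'Match' items is: has a double letter. No 'No match' item has it.
"moss": Match ('ss' doubled). "ember": No match (no doubled letter). "street": Match ('ee' doubled).

Match, No match, Match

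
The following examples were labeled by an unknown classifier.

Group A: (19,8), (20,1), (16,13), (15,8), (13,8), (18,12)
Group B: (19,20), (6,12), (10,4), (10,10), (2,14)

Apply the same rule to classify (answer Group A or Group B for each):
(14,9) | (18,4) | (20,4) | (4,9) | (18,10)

The classifier is using: first > second AND sum ≥ 16.
Group A: (14,9), since 14 > 9, 14+9 = 23.
Group A: (18,4), since 18 > 4, 18+4 = 22.
Group A: (20,4), since 20 > 4, 20+4 = 24.
Group B: (4,9), since 4 < 9, 4+9 = 13.
Group A: (18,10), since 18 > 10, 18+10 = 28.

Group A, Group A, Group A, Group B, Group A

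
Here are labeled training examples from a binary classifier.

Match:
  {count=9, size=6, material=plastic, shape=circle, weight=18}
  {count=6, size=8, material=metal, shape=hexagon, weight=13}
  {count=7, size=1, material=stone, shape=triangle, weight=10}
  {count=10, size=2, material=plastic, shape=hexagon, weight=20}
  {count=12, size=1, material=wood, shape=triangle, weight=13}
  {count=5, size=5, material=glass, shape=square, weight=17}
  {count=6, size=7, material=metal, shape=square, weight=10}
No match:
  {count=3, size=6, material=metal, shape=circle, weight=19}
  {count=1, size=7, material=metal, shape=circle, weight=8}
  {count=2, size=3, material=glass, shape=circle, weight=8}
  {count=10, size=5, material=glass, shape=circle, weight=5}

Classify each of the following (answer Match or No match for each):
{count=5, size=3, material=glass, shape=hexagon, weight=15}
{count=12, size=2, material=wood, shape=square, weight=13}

A rule that fits every label: count ≥ 5 AND weight ≥ 8 — true of each 'Match' example, false of each 'No match' one.
Match: {count=5, size=3, material=glass, shape=hexagon, weight=15}, since count = 5, weight = 15. Match: {count=12, size=2, material=wood, shape=square, weight=13}, since count = 12, weight = 13.

Match, Match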